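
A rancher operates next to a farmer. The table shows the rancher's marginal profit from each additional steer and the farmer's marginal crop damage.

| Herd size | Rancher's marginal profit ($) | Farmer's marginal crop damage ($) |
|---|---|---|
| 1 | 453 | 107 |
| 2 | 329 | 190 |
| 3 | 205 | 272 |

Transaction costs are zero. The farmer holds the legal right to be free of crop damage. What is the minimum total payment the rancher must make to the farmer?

Efficient level: marginal profit ≥ marginal crop damage through level 2, so k* = 2.
With the farmer holding the right, the rancher must at least compensate total damage at k*: 107 + 190 = 297.

$297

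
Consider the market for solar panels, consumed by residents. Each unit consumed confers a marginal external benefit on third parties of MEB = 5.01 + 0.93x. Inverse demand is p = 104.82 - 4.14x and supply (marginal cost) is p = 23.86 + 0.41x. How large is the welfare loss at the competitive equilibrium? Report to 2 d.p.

DWL = 64.19

Market equilibrium (private): 23.86 + 0.41x = 104.82 - 4.14x → x_m = 17.7934.
Social marginal benefit = demand + MEB = 109.83 - 3.21x.
Set SMB = MC: 109.83 - 3.21x = 23.86 + 0.41x → x* = 23.7486.
The loss is the area between SMB and MC from x* to x_m; with linear curves that's a triangle of height MEB(x_m).
DWL = ½ × 5.9552 × 21.5579 = 64.1908.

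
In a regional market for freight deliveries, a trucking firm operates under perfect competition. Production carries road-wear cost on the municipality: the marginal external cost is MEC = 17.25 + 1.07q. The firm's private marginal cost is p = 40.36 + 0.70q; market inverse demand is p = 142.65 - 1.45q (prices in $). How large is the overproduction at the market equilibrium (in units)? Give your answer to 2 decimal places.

21.17 units

Market equilibrium (private): 40.36 + 0.70q = 142.65 - 1.45q → q_m = 47.5767.
Social marginal cost = private MC + MEC = 57.61 + 1.77q.
Set SMC = demand: 57.61 + 1.77q = 142.65 - 1.45q → q* = 26.4099.
Gap = |47.5767 − 26.4099| = 21.1668.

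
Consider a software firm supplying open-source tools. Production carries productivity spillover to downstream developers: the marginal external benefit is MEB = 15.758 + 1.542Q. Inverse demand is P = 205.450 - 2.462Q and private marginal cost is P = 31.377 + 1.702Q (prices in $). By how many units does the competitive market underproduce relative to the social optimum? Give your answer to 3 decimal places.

30.595 units

Market equilibrium (private): 31.377 + 1.702Q = 205.450 - 2.462Q → Q_m = 41.8043.
Social marginal cost = private MC − MEB = 15.619 + 0.160Q.
Set SMC = demand: 15.619 + 0.160Q = 205.450 - 2.462Q → Q* = 72.3993.
Gap = |41.8043 − 72.3993| = 30.5950.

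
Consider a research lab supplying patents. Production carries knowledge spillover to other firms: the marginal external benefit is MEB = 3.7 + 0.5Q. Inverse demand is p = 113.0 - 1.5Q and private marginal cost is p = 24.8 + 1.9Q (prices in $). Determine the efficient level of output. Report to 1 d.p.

Q* = 31.7

Social marginal cost = private MC − MEB = 21.1 + 1.4Q.
Set SMC = demand: 21.1 + 1.4Q = 113.0 - 1.5Q → Q* = 31.6897.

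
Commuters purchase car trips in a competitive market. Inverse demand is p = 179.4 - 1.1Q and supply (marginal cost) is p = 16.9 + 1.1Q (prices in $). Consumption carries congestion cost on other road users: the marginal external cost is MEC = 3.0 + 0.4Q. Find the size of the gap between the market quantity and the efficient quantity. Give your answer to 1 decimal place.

12.5 units

Market equilibrium (private): 16.9 + 1.1Q = 179.4 - 1.1Q → Q_m = 73.8636.
Social marginal benefit = demand − MEC = 176.4 - 1.5Q.
Set SMB = MC: 176.4 - 1.5Q = 16.9 + 1.1Q → Q* = 61.3462.
Gap = |73.8636 − 61.3462| = 12.5174.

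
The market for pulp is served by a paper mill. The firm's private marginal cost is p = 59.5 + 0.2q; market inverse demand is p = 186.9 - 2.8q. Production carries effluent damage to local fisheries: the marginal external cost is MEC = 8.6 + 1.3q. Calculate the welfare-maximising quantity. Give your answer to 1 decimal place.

Social marginal cost = private MC + MEC = 68.1 + 1.5q.
Set SMC = demand: 68.1 + 1.5q = 186.9 - 2.8q → q* = 27.6279.

q* = 27.6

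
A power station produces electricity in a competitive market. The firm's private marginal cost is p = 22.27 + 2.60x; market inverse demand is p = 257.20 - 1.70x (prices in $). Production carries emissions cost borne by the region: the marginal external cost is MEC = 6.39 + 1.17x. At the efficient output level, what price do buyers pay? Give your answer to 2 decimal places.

P = $186.17

Social marginal cost = private MC + MEC = 28.66 + 3.77x.
Set SMC = demand: 28.66 + 3.77x = 257.20 - 1.70x → x* = 41.7806.
Consumer price on the demand curve at x*: 257.20 − 1.70×41.7806 = 186.1730.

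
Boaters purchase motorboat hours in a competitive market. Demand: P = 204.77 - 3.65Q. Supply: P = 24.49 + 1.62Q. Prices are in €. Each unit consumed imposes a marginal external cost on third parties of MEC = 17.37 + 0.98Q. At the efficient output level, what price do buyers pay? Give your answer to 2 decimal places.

Social marginal benefit = demand − MEC = 187.40 - 4.63Q.
Set SMB = MC: 187.40 - 4.63Q = 24.49 + 1.62Q → Q* = 26.0656.
Consumer price on the demand curve at Q*: 204.77 − 3.65×26.0656 = 109.6306.

P = €109.63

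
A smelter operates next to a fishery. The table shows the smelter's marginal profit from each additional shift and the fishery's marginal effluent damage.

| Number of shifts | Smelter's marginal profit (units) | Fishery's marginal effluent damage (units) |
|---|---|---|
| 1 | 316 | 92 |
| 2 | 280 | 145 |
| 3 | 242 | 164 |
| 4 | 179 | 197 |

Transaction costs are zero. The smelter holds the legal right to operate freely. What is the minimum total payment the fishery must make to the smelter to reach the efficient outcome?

179

Left alone the smelter would choose level 4 (marginal profit stays positive).
Efficient level: k* = 3 (marginal profit ≥ marginal effluent damage through 3).
The fishery must at least cover the smelter's forgone profit from cutting 4→3: 179 = 179.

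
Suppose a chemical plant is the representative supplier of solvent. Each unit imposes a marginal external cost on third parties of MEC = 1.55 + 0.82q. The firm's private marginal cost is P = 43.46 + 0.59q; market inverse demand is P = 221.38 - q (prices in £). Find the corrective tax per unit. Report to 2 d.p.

Social marginal cost = private MC + MEC = 45.01 + 1.41q.
Set SMC = demand: 45.01 + 1.41q = 221.38 - q → q* = 73.1826.
The Pigouvian tax equals MEC at q*: 1.55 + 0.82×73.1826 = 61.5597.

tax = £61.56 per unit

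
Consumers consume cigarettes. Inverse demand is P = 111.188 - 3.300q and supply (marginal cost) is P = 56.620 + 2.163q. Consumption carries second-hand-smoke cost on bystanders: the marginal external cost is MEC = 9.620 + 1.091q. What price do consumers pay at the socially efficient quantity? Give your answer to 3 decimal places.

P = 88.556

Social marginal benefit = demand − MEC = 101.568 - 4.391q.
Set SMB = MC: 101.568 - 4.391q = 56.620 + 2.163q → q* = 6.8581.
Consumer price on the demand curve at q*: 111.188 − 3.300×6.8581 = 88.5563.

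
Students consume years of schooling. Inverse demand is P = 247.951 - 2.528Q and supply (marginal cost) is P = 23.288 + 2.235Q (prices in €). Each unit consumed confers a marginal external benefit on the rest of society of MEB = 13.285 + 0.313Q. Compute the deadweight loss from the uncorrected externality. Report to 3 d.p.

Market equilibrium (private): 23.288 + 2.235Q = 247.951 - 2.528Q → Q_m = 47.1684.
Social marginal benefit = demand + MEB = 261.236 - 2.215Q.
Set SMB = MC: 261.236 - 2.215Q = 23.288 + 2.235Q → Q* = 53.4715.
Between Q* and Q_m the wedge SMB − MC runs linearly from 0 to MEB(Q_m), so the loss is a triangle.
DWL = ½ × 6.3031 × 28.0487 = 88.3969.

DWL = €88.397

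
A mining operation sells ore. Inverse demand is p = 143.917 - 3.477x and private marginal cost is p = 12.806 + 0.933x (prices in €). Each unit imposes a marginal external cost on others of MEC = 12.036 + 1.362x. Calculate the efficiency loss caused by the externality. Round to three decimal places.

DWL = €239.022

Market equilibrium (private): 12.806 + 0.933x = 143.917 - 3.477x → x_m = 29.7304.
Social marginal cost = private MC + MEC = 24.842 + 2.295x.
Set SMC = demand: 24.842 + 2.295x = 143.917 - 3.477x → x* = 20.6298.
The loss is the area between SMC and demand from x* to x_m; with linear curves that's a triangle of height MEC(x_m).
DWL = ½ × 9.1006 × 52.5288 = 239.0218.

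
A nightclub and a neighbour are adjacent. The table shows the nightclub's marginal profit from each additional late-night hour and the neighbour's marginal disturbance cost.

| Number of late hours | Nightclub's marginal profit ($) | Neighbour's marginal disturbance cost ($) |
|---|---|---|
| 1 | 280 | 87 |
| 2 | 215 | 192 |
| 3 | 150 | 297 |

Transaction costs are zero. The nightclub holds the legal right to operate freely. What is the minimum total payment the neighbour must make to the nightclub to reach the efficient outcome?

Left alone the nightclub would choose level 3 (marginal profit stays positive).
Efficient level: k* = 2 (marginal profit ≥ marginal disturbance cost through 2).
The neighbour must at least cover the nightclub's forgone profit from cutting 3→2: 150 = 150.

$150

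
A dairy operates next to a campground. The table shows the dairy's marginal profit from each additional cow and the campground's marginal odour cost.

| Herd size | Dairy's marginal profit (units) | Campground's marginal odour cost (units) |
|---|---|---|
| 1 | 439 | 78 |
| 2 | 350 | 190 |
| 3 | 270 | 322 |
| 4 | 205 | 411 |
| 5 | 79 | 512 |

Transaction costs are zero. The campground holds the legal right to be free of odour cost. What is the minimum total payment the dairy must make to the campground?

268

Efficient level: marginal profit ≥ marginal odour cost through level 2, so k* = 2.
With the campground holding the right, the dairy must at least compensate total damage at k*: 78 + 190 = 268.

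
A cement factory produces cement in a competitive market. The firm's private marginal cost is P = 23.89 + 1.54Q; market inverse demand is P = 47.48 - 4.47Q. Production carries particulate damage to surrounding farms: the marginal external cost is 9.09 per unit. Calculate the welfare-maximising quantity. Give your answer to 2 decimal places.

Social marginal cost = private MC + MEC = 32.98 + 1.54Q.
Set SMC = demand: 32.98 + 1.54Q = 47.48 - 4.47Q → Q* = 2.4126.

Q* = 2.41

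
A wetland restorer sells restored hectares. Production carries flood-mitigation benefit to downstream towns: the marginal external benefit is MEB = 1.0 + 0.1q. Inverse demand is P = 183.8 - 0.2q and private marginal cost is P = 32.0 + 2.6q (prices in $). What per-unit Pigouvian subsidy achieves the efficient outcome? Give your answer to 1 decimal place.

Social marginal cost = private MC − MEB = 31.0 + 2.5q.
Set SMC = demand: 31.0 + 2.5q = 183.8 - 0.2q → q* = 56.5926.
The Pigouvian subsidy equals MEB at q*: 1.0 + 0.1×56.5926 = 6.6593.

subsidy = $6.7 per unit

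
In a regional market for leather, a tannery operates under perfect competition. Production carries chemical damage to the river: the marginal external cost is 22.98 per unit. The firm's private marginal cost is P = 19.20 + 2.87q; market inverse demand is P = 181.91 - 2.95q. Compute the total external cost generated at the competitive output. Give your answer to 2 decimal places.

642.45

Market equilibrium (private): 19.20 + 2.87q = 181.91 - 2.95q → q_m = 27.9570.
Total external cost = MEC × q_m = 22.98 × 27.9570 = 642.4519.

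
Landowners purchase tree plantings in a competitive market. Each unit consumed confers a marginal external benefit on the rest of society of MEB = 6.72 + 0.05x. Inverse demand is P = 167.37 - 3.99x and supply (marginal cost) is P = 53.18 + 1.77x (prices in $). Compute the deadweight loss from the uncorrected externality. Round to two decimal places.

Market equilibrium (private): 53.18 + 1.77x = 167.37 - 3.99x → x_m = 19.8247.
Social marginal benefit = demand + MEB = 174.09 - 3.94x.
Set SMB = MC: 174.09 - 3.94x = 53.18 + 1.77x → x* = 21.1751.
The welfare-loss triangle has base |x_m − x*| and height MEB(x_m) (the vertical gap between SMB and MC is zero at x* and MEB at x_m).
DWL = ½ × 1.3504 × 7.7112 = 5.2066.

DWL = $5.21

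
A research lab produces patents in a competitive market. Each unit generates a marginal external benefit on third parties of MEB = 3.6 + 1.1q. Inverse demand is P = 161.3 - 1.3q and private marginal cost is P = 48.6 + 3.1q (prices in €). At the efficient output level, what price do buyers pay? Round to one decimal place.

P = €115.5

Social marginal cost = private MC − MEB = 45.0 + 2.0q.
Set SMC = demand: 45.0 + 2.0q = 161.3 - 1.3q → q* = 35.2424.
Consumer price on the demand curve at q*: 161.3 − 1.3×35.2424 = 115.4849.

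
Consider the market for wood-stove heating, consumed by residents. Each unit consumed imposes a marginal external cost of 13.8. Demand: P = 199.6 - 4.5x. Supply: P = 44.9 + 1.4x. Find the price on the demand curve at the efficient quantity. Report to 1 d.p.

Social marginal benefit = demand − MEC = 185.8 - 4.5x.
Set SMB = MC: 185.8 - 4.5x = 44.9 + 1.4x → x* = 23.8814.
Consumer price on the demand curve at x*: 199.6 − 4.5×23.8814 = 92.1337.

P = 92.1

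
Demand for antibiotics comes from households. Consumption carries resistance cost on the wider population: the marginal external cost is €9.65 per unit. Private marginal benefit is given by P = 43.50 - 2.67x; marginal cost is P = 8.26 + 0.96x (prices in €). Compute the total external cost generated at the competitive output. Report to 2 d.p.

€93.68

Market equilibrium (private): 8.26 + 0.96x = 43.50 - 2.67x → x_m = 9.7080.
Total external cost = MEC × x_m = 9.65 × 9.7080 = 93.6822.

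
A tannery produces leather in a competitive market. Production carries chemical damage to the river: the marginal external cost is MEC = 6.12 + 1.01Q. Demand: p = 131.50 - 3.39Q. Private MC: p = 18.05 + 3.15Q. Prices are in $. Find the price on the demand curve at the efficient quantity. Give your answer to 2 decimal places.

P = $83.31

Social marginal cost = private MC + MEC = 24.17 + 4.16Q.
Set SMC = demand: 24.17 + 4.16Q = 131.50 - 3.39Q → Q* = 14.2159.
Consumer price on the demand curve at Q*: 131.50 − 3.39×14.2159 = 83.3081.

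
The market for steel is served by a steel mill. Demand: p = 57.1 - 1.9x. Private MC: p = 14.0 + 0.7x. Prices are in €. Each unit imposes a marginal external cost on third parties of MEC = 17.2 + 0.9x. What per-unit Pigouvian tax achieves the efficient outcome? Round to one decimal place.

Social marginal cost = private MC + MEC = 31.2 + 1.6x.
Set SMC = demand: 31.2 + 1.6x = 57.1 - 1.9x → x* = 7.4000.
The Pigouvian tax equals MEC at x*: 17.2 + 0.9×7.4000 = 23.8600.

tax = €23.9 per unit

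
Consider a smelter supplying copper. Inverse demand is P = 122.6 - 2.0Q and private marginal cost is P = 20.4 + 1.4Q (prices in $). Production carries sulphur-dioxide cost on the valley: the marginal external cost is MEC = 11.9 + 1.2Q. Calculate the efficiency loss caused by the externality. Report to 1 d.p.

Market equilibrium (private): 20.4 + 1.4Q = 122.6 - 2.0Q → Q_m = 30.0588.
Social marginal cost = private MC + MEC = 32.3 + 2.6Q.
Set SMC = demand: 32.3 + 2.6Q = 122.6 - 2.0Q → Q* = 19.6304.
The loss is the area between SMC and demand from Q* to Q_m; with linear curves that's a triangle of height MEC(Q_m).
DWL = ½ × 10.4284 × 47.9706 = 250.1283.

DWL = $250.1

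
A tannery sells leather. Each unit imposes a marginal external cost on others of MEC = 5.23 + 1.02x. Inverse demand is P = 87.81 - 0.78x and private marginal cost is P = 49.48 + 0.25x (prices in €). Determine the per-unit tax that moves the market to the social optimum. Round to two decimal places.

Social marginal cost = private MC + MEC = 54.71 + 1.27x.
Set SMC = demand: 54.71 + 1.27x = 87.81 - 0.78x → x* = 16.1463.
The Pigouvian tax equals MEC at x*: 5.23 + 1.02×16.1463 = 21.6992.

tax = €21.70 per unit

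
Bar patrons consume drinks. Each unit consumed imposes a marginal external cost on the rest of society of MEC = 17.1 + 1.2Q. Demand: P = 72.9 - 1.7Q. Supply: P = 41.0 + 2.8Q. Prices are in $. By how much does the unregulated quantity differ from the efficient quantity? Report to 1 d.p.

Market equilibrium (private): 41.0 + 2.8Q = 72.9 - 1.7Q → Q_m = 7.0889.
Social marginal benefit = demand − MEC = 55.8 - 2.9Q.
Set SMB = MC: 55.8 - 2.9Q = 41.0 + 2.8Q → Q* = 2.5965.
Gap = |7.0889 − 2.5965| = 4.4924.

4.5 units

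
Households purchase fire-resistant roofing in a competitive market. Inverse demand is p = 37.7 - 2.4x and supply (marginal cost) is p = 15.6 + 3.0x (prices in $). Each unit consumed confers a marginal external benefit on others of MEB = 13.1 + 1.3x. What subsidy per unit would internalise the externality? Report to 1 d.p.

Social marginal benefit = demand + MEB = 50.8 - 1.1x.
Set SMB = MC: 50.8 - 1.1x = 15.6 + 3.0x → x* = 8.5854.
The Pigouvian subsidy equals MEB at x*: 13.1 + 1.3×8.5854 = 24.2610.

subsidy = $24.3 per unit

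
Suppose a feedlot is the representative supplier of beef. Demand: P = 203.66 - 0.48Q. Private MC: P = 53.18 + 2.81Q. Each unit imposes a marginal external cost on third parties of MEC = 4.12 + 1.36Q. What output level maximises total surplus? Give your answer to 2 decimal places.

Q* = 31.48

Social marginal cost = private MC + MEC = 57.30 + 4.17Q.
Set SMC = demand: 57.30 + 4.17Q = 203.66 - 0.48Q → Q* = 31.4753.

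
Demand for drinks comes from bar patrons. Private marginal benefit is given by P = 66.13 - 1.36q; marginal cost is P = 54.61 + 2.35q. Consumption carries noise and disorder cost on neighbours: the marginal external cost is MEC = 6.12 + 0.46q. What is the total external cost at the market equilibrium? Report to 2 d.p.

Market equilibrium (private): 54.61 + 2.35q = 66.13 - 1.36q → q_m = 3.1051.
Total external cost = ∫₀^{q_m} (6.12 + 0.46q) dq = 6.12×3.1051 + ½×0.46×3.1051² = 21.2208.

21.22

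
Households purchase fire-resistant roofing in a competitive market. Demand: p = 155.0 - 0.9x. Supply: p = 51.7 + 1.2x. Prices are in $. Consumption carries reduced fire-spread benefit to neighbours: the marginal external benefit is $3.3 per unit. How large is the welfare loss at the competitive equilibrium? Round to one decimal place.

Market equilibrium (private): 51.7 + 1.2x = 155.0 - 0.9x → x_m = 49.1905.
Social marginal benefit = demand + MEB = 158.3 - 0.9x.
Set SMB = MC: 158.3 - 0.9x = 51.7 + 1.2x → x* = 50.7619.
The welfare-loss triangle has base |x_m − x*| and height MEB(x_m) (the vertical gap between SMB and MC is zero at x* and MEB at x_m).
DWL = ½ × 1.5714 × 3.3000 = 2.5928.

DWL = $2.6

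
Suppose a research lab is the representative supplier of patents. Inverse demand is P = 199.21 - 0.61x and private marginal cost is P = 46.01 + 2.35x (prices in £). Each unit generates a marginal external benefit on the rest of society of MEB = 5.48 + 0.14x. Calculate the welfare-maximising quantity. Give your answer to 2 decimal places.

Social marginal cost = private MC − MEB = 40.53 + 2.21x.
Set SMC = demand: 40.53 + 2.21x = 199.21 - 0.61x → x* = 56.2695.

x* = 56.27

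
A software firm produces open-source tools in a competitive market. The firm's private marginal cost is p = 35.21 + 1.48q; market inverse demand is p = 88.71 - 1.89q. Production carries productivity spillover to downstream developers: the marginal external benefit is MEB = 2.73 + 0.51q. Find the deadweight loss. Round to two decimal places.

DWL = 20.49

Market equilibrium (private): 35.21 + 1.48q = 88.71 - 1.89q → q_m = 15.8754.
Social marginal cost = private MC − MEB = 32.48 + 0.97q.
Set SMC = demand: 32.48 + 0.97q = 88.71 - 1.89q → q* = 19.6608.
Height of the DWL triangle at q_m is demand(q_m) − SMC(q_m) = MEB(q_m) = 10.8264.
DWL = ½ × 3.7854 × 10.8264 = 20.4911.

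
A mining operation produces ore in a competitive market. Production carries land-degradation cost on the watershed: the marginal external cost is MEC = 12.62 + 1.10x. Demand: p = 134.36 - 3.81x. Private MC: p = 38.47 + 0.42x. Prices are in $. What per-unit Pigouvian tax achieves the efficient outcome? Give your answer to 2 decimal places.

Social marginal cost = private MC + MEC = 51.09 + 1.52x.
Set SMC = demand: 51.09 + 1.52x = 134.36 - 3.81x → x* = 15.6229.
The Pigouvian tax equals MEC at x*: 12.62 + 1.10×15.6229 = 29.8052.

tax = $29.81 per unit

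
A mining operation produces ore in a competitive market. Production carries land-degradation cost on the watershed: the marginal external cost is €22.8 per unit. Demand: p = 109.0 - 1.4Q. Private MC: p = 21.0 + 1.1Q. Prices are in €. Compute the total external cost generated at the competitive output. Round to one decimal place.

Market equilibrium (private): 21.0 + 1.1Q = 109.0 - 1.4Q → Q_m = 35.2000.
Total external cost = MEC × Q_m = 22.8 × 35.2000 = 802.5600.

€802.6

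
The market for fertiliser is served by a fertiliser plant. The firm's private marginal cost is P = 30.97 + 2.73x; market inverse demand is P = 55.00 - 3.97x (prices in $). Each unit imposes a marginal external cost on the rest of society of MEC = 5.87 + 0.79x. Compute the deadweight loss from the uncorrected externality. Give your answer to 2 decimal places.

DWL = $5.06

Market equilibrium (private): 30.97 + 2.73x = 55.00 - 3.97x → x_m = 3.5866.
Social marginal cost = private MC + MEC = 36.84 + 3.52x.
Set SMC = demand: 36.84 + 3.52x = 55.00 - 3.97x → x* = 2.4246.
Between x* and x_m the wedge SMC − demand runs linearly from 0 to MEC(x_m), so the loss is a triangle.
DWL = ½ × 1.1620 × 8.7034 = 5.0567.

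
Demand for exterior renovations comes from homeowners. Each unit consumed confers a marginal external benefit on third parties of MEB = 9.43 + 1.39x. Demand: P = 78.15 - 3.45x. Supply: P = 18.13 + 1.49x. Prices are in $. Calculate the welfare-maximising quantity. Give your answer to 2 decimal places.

x* = 19.56

Social marginal benefit = demand + MEB = 87.58 - 2.06x.
Set SMB = MC: 87.58 - 2.06x = 18.13 + 1.49x → x* = 19.5634.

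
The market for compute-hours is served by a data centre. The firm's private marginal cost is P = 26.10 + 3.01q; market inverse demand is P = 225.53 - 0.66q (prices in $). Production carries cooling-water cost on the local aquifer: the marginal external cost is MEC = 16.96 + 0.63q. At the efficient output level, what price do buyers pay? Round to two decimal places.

Social marginal cost = private MC + MEC = 43.06 + 3.64q.
Set SMC = demand: 43.06 + 3.64q = 225.53 - 0.66q → q* = 42.4349.
Consumer price on the demand curve at q*: 225.53 − 0.66×42.4349 = 197.5230.

P = $197.52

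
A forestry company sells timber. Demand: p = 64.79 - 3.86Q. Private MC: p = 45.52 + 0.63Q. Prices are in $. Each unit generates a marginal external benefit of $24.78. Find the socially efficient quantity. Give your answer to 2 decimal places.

Social marginal cost = private MC − MEB = 20.74 + 0.63Q.
Set SMC = demand: 20.74 + 0.63Q = 64.79 - 3.86Q → Q* = 9.8107.

Q* = 9.81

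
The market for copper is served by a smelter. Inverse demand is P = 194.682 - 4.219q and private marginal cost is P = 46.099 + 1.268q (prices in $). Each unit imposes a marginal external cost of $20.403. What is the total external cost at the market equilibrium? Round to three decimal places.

Market equilibrium (private): 46.099 + 1.268q = 194.682 - 4.219q → q_m = 27.0791.
Total external cost = MEC × q_m = 20.403 × 27.0791 = 552.4949.

$552.495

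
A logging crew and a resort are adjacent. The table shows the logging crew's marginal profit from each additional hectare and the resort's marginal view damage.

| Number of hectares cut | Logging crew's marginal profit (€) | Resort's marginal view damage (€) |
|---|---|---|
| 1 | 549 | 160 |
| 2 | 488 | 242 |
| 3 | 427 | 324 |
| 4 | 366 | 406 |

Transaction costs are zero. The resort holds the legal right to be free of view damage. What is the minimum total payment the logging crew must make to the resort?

€726

Efficient level: marginal profit ≥ marginal view damage through level 3, so k* = 3.
With the resort holding the right, the logging crew must at least compensate total damage at k*: 160 + 242 + 324 = 726.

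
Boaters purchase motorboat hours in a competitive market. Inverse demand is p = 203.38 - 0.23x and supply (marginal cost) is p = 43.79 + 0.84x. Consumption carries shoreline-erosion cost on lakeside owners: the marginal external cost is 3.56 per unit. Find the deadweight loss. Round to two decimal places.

Market equilibrium (private): 43.79 + 0.84x = 203.38 - 0.23x → x_m = 149.1495.
Social marginal benefit = demand − MEC = 199.82 - 0.23x.
Set SMB = MC: 199.82 - 0.23x = 43.79 + 0.84x → x* = 145.8224.
The welfare-loss triangle has base |x_m − x*| and height MEC(x_m) (the vertical gap between SMB and MC is zero at x* and MEC at x_m).
DWL = ½ × 3.3271 × 3.5600 = 5.9222.

DWL = 5.92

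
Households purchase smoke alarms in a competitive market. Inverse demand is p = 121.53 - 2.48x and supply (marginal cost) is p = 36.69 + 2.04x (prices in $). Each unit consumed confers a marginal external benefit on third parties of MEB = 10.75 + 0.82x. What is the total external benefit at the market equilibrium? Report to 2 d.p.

$346.22

Market equilibrium (private): 36.69 + 2.04x = 121.53 - 2.48x → x_m = 18.7699.
Total external benefit = ∫₀^{x_m} (10.75 + 0.82x) dx = 10.75×18.7699 + ½×0.82×18.7699² = 346.2232.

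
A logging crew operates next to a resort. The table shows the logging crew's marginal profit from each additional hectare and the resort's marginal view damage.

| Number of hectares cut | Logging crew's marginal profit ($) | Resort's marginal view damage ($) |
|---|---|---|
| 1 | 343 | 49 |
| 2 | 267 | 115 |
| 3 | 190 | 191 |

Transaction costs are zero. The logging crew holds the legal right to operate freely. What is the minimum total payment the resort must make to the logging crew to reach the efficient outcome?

Left alone the logging crew would choose level 3 (marginal profit stays positive).
Efficient level: k* = 2 (marginal profit ≥ marginal view damage through 2).
The resort must at least cover the logging crew's forgone profit from cutting 3→2: 190 = 190.

$190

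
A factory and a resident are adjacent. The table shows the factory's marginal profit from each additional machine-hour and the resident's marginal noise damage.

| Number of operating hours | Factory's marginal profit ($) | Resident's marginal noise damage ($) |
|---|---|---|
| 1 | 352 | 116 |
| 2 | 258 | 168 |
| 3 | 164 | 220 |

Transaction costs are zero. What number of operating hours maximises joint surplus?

2

Bargaining reaches the level where marginal profit last exceeds marginal noise damage.
That holds through level 2 (258 ≥ 168) but not at 3 (164 < 220).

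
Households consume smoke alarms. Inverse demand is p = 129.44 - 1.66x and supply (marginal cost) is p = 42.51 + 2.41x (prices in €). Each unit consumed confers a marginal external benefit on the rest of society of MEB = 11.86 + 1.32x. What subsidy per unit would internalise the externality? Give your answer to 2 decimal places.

subsidy = €59.28 per unit

Social marginal benefit = demand + MEB = 141.30 - 0.34x.
Set SMB = MC: 141.30 - 0.34x = 42.51 + 2.41x → x* = 35.9236.
The Pigouvian subsidy equals MEB at x*: 11.86 + 1.32×35.9236 = 59.2792.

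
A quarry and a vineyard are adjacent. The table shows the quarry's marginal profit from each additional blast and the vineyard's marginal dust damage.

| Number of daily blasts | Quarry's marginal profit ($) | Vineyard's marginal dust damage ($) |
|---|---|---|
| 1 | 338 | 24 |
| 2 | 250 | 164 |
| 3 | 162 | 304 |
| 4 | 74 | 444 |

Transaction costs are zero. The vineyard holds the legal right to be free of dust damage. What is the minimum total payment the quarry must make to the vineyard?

$188

Efficient level: marginal profit ≥ marginal dust damage through level 2, so k* = 2.
With the vineyard holding the right, the quarry must at least compensate total damage at k*: 24 + 164 = 188.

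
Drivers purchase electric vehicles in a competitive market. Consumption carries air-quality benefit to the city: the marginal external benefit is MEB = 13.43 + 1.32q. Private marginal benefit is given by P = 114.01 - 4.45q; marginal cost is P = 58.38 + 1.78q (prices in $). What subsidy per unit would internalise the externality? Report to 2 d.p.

Social marginal benefit = demand + MEB = 127.44 - 3.13q.
Set SMB = MC: 127.44 - 3.13q = 58.38 + 1.78q → q* = 14.0652.
The Pigouvian subsidy equals MEB at q*: 13.43 + 1.32×14.0652 = 31.9961.

subsidy = $32.00 per unit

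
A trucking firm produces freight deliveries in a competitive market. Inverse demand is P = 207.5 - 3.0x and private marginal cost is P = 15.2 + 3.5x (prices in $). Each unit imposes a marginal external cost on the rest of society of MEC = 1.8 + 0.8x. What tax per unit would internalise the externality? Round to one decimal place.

Social marginal cost = private MC + MEC = 17.0 + 4.3x.
Set SMC = demand: 17.0 + 4.3x = 207.5 - 3.0x → x* = 26.0959.
The Pigouvian tax equals MEC at x*: 1.8 + 0.8×26.0959 = 22.6767.

tax = $22.7 per unit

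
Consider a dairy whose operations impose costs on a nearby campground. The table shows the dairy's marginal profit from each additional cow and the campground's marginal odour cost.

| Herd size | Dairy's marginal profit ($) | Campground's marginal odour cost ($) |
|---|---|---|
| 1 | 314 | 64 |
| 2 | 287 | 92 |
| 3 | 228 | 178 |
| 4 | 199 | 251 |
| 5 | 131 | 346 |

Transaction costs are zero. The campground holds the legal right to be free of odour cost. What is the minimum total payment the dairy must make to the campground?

$334

Efficient level: marginal profit ≥ marginal odour cost through level 3, so k* = 3.
With the campground holding the right, the dairy must at least compensate total damage at k*: 64 + 92 + 178 = 334.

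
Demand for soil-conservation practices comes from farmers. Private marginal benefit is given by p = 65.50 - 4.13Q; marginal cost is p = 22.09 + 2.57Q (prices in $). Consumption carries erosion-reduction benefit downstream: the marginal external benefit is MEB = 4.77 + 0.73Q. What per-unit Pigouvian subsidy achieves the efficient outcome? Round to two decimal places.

Social marginal benefit = demand + MEB = 70.27 - 3.40Q.
Set SMB = MC: 70.27 - 3.40Q = 22.09 + 2.57Q → Q* = 8.0704.
The Pigouvian subsidy equals MEB at Q*: 4.77 + 0.73×8.0704 = 10.6614.

subsidy = $10.66 per unit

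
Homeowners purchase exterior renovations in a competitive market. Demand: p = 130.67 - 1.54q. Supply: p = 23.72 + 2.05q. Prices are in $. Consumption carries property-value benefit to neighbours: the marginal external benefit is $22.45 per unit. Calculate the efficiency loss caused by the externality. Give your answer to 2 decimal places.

DWL = $70.20

Market equilibrium (private): 23.72 + 2.05q = 130.67 - 1.54q → q_m = 29.7911.
Social marginal benefit = demand + MEB = 153.12 - 1.54q.
Set SMB = MC: 153.12 - 1.54q = 23.72 + 2.05q → q* = 36.0446.
The welfare-loss triangle has base |q_m − q*| and height MEB(q_m) (the vertical gap between SMB and MC is zero at q* and MEB at q_m).
DWL = ½ × 6.2535 × 22.4500 = 70.1955.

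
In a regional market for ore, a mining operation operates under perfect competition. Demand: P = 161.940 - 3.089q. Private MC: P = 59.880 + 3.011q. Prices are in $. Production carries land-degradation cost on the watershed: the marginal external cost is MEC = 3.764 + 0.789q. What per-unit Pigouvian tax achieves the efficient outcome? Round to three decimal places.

Social marginal cost = private MC + MEC = 63.644 + 3.800q.
Set SMC = demand: 63.644 + 3.800q = 161.940 - 3.089q → q* = 14.2685.
The Pigouvian tax equals MEC at q*: 3.764 + 0.789×14.2685 = 15.0218.

tax = $15.022 per unit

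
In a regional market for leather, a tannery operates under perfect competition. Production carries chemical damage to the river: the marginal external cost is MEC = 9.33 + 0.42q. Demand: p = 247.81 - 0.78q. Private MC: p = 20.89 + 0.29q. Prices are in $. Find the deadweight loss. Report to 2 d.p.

DWL = $3249.27

Market equilibrium (private): 20.89 + 0.29q = 247.81 - 0.78q → q_m = 212.0748.
Social marginal cost = private MC + MEC = 30.22 + 0.71q.
Set SMC = demand: 30.22 + 0.71q = 247.81 - 0.78q → q* = 146.0336.
Height of the DWL triangle at q_m is SMC(q_m) − demand(q_m) = MEC(q_m) = 98.4014.
DWL = ½ × 66.0412 × 98.4014 = 3249.2733.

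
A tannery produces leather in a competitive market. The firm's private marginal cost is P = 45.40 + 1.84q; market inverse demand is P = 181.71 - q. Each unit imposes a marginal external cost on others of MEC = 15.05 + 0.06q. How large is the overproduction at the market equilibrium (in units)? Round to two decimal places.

6.18 units

Market equilibrium (private): 45.40 + 1.84q = 181.71 - q → q_m = 47.9965.
Social marginal cost = private MC + MEC = 60.45 + 1.90q.
Set SMC = demand: 60.45 + 1.90q = 181.71 - q → q* = 41.8138.
Gap = |47.9965 − 41.8138| = 6.1827.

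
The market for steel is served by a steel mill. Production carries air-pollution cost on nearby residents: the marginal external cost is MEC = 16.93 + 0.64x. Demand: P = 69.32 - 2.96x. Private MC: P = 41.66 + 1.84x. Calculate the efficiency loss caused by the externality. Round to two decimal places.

Market equilibrium (private): 41.66 + 1.84x = 69.32 - 2.96x → x_m = 5.7625.
Social marginal cost = private MC + MEC = 58.59 + 2.48x.
Set SMC = demand: 58.59 + 2.48x = 69.32 - 2.96x → x* = 1.9724.
The welfare-loss triangle has base |x_m − x*| and height MEC(x_m) (the vertical gap between SMC and demand is zero at x* and MEC at x_m).
DWL = ½ × 3.7901 × 20.6180 = 39.0721.

DWL = 39.07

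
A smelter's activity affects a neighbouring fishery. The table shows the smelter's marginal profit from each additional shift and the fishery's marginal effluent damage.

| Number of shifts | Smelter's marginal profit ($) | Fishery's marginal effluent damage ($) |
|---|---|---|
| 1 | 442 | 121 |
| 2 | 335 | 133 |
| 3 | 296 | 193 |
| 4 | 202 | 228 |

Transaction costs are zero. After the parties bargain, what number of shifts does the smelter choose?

3

Bargaining reaches the level where marginal profit last exceeds marginal effluent damage.
That holds through level 3 (296 ≥ 193) but not at 4 (202 < 228).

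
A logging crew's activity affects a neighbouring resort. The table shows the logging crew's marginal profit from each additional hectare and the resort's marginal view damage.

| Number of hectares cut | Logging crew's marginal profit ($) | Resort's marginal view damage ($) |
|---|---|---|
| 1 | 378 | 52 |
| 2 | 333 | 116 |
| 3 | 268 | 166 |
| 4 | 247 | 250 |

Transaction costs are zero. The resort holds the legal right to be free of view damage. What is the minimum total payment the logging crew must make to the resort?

$334

Efficient level: marginal profit ≥ marginal view damage through level 3, so k* = 3.
With the resort holding the right, the logging crew must at least compensate total damage at k*: 52 + 116 + 166 = 334.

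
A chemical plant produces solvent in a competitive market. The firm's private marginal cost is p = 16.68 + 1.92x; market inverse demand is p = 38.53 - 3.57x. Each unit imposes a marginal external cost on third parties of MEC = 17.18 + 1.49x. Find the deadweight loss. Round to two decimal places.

DWL = 38.26

Market equilibrium (private): 16.68 + 1.92x = 38.53 - 3.57x → x_m = 3.9800.
Social marginal cost = private MC + MEC = 33.86 + 3.41x.
Set SMC = demand: 33.86 + 3.41x = 38.53 - 3.57x → x* = 0.6691.
Height of the DWL triangle at x_m is SMC(x_m) − demand(x_m) = MEC(x_m) = 23.1101.
DWL = ½ × 3.3109 × 23.1101 = 38.2576.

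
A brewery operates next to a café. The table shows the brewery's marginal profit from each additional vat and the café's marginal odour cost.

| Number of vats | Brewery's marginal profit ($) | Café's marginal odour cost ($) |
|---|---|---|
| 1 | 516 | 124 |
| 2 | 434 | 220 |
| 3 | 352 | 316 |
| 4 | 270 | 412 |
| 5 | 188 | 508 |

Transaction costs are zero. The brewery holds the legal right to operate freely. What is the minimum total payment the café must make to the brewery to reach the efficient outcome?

$458

Left alone the brewery would choose level 5 (marginal profit stays positive).
Efficient level: k* = 3 (marginal profit ≥ marginal odour cost through 3).
The café must at least cover the brewery's forgone profit from cutting 5→3: 270 + 188 = 458.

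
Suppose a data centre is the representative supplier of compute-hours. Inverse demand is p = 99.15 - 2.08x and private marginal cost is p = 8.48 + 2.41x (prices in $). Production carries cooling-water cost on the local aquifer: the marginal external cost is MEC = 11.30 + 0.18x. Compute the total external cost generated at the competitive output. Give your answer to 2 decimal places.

Market equilibrium (private): 8.48 + 2.41x = 99.15 - 2.08x → x_m = 20.1938.
Total external cost = ∫₀^{x_m} (11.30 + 0.18x) dx = 11.30×20.1938 + ½×0.18×20.1938² = 264.8910.

$264.89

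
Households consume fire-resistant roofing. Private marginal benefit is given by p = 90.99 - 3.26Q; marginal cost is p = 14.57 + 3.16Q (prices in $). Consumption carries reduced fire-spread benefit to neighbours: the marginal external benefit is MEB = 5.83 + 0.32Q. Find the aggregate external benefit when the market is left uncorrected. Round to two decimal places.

$92.07

Market equilibrium (private): 14.57 + 3.16Q = 90.99 - 3.26Q → Q_m = 11.9034.
Total external benefit = ∫₀^{Q_m} (5.83 + 0.32Q) dQ = 5.83×11.9034 + ½×0.32×11.9034² = 92.0674.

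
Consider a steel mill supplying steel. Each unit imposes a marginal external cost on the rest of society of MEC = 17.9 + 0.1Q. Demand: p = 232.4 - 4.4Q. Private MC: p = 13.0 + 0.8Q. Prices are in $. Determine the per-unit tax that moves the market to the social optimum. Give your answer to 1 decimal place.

Social marginal cost = private MC + MEC = 30.9 + 0.9Q.
Set SMC = demand: 30.9 + 0.9Q = 232.4 - 4.4Q → Q* = 38.0189.
The Pigouvian tax equals MEC at Q*: 17.9 + 0.1×38.0189 = 21.7019.

tax = $21.7 per unit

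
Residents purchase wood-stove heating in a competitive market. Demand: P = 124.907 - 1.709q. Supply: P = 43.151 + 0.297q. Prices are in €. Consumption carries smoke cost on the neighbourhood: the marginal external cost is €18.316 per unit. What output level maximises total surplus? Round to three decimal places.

Social marginal benefit = demand − MEC = 106.591 - 1.709q.
Set SMB = MC: 106.591 - 1.709q = 43.151 + 0.297q → q* = 31.6251.

q* = 31.625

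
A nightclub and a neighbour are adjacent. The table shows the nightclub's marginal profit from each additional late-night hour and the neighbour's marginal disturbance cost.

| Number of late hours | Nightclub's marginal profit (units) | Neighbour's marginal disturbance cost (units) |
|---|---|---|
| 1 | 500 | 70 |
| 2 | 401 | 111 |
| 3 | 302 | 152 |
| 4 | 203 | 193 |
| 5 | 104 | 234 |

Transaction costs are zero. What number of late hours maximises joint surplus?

Bargaining reaches the level where marginal profit last exceeds marginal disturbance cost.
That holds through level 4 (203 ≥ 193) but not at 5 (104 < 234).

4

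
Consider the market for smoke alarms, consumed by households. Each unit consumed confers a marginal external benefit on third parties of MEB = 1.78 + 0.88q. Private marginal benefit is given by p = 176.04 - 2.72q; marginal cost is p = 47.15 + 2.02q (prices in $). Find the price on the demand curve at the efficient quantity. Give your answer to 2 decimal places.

P = $83.96

Social marginal benefit = demand + MEB = 177.82 - 1.84q.
Set SMB = MC: 177.82 - 1.84q = 47.15 + 2.02q → q* = 33.8523.
Consumer price on the demand curve at q*: 176.04 − 2.72×33.8523 = 83.9617.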